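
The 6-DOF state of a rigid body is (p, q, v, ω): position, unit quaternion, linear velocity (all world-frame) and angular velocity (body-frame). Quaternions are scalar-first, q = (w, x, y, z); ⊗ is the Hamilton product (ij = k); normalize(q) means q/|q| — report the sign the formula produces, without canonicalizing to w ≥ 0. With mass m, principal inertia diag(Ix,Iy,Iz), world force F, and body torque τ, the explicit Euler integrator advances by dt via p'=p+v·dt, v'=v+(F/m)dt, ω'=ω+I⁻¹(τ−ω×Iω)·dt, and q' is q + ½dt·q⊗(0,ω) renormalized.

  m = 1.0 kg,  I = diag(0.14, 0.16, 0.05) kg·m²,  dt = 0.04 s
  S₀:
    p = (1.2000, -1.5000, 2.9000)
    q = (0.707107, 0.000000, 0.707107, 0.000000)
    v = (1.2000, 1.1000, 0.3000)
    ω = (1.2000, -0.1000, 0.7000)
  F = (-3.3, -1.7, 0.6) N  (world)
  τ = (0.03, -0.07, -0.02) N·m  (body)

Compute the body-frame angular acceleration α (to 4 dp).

α = (0.1593, -0.9100, -0.3520)

gyro term ω×Iω = (0.0077, 0.0756, -0.0024)
angular accel α = (0.1593, -0.9100, -0.3520)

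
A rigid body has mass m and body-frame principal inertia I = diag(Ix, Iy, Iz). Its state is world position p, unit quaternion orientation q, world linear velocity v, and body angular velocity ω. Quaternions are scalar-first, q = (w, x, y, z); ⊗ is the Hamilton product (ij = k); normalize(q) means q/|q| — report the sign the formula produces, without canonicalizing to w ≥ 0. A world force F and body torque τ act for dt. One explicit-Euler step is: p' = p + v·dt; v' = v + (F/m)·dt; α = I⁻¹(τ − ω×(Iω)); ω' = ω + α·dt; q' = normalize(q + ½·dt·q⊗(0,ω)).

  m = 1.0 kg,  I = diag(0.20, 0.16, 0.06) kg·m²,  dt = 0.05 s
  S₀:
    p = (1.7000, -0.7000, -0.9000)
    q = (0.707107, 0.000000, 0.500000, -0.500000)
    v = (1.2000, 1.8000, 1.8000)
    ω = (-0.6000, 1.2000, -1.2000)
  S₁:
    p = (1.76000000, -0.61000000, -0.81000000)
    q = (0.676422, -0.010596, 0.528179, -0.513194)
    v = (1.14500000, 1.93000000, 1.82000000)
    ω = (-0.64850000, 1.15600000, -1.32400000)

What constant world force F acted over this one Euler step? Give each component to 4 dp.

Δv = v₁−v₀ = (-0.05500000, 0.13000000, 0.02000000)
applied force F = (-1.1000, 2.6000, 0.4000)

F = (-1.1000, 2.6000, 0.4000)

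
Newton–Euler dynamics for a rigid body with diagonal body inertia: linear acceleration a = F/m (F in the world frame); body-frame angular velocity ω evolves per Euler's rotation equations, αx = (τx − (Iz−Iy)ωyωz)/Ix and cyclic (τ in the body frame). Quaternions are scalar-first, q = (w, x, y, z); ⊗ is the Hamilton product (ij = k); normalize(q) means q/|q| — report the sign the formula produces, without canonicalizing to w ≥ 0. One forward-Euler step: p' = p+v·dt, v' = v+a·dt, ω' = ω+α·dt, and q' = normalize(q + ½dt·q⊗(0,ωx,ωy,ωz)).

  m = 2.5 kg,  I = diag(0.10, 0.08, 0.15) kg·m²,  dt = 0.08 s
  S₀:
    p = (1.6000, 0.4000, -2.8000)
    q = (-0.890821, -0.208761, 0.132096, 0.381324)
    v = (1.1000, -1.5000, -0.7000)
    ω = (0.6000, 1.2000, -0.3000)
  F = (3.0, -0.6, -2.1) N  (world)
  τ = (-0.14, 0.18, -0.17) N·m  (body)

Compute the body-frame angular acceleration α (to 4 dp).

precession coupling ω×(Iω) = (-0.0252, 0.0090, -0.0144)
(τ − ω×Iω)/I = (-1.1480, 2.1375, -1.0373)

α = (-1.1480, 2.1375, -1.0373)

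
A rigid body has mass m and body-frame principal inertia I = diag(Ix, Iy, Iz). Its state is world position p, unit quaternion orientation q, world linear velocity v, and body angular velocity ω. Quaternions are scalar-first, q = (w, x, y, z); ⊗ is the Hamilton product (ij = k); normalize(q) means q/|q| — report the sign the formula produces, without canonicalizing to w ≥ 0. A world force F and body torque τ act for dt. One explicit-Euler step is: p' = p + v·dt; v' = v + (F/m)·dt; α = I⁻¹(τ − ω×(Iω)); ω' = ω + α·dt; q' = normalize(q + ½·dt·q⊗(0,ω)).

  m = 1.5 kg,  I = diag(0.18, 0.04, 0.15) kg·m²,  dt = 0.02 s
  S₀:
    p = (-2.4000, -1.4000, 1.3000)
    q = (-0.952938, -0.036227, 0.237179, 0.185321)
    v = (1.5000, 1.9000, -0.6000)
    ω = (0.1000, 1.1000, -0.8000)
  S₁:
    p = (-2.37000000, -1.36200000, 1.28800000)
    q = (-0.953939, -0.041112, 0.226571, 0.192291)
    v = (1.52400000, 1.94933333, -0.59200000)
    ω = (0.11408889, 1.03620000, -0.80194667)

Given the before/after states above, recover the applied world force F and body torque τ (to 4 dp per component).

rate change Δω = (0.01408889, -0.06380000, -0.00194667)
applied torque τ = (0.0300, -0.1300, -0.0300)
velocity change Δv = (0.02400000, 0.04933333, 0.00800000)
applied force F = (1.8000, 3.7000, 0.6000)

F = (1.8000, 3.7000, 0.6000)
τ = (0.0300, -0.1300, -0.0300)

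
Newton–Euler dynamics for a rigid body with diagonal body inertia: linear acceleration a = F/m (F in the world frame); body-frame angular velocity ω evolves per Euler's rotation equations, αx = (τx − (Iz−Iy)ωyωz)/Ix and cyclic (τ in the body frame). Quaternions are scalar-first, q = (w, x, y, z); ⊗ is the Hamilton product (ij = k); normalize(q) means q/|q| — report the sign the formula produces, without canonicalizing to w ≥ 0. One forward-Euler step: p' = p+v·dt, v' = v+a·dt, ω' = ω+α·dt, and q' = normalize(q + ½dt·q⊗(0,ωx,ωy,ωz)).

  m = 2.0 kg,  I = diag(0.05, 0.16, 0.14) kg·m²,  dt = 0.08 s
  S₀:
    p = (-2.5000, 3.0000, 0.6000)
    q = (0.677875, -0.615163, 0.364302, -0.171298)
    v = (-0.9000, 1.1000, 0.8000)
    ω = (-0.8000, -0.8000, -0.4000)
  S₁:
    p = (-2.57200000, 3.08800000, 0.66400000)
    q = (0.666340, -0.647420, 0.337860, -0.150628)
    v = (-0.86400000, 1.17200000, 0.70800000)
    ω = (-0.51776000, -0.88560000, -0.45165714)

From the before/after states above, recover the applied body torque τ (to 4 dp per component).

τ = (0.1700, -0.2000, -0.0200)

ω₁ − ω₀ = (0.28224000, -0.08560000, -0.05165714)
gyro term ω₀×Iω₀ = (-0.0064, -0.0288, 0.0704)
τ = I·(Δω/dt) + ω₀×(Iω₀) = (0.1700, -0.2000, -0.0200)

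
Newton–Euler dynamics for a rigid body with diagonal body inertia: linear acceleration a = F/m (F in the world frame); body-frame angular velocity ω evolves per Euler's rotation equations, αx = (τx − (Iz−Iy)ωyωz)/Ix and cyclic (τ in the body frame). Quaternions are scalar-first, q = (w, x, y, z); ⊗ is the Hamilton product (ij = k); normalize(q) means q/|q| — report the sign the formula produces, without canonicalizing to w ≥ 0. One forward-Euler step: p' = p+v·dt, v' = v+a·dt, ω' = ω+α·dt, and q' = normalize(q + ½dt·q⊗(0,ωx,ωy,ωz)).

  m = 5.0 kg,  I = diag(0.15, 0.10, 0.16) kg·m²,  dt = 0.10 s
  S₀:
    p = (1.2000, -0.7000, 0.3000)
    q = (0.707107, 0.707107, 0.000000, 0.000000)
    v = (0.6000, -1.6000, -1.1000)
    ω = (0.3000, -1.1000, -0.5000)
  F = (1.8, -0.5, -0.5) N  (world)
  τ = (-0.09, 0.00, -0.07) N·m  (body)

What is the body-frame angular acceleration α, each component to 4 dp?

α = (-0.8200, -0.0150, -0.5406)

precession coupling ω×(Iω) = (0.0330, 0.0015, 0.0165)
α = I⁻¹(τ − ω×Iω) = (-0.8200, -0.0150, -0.5406)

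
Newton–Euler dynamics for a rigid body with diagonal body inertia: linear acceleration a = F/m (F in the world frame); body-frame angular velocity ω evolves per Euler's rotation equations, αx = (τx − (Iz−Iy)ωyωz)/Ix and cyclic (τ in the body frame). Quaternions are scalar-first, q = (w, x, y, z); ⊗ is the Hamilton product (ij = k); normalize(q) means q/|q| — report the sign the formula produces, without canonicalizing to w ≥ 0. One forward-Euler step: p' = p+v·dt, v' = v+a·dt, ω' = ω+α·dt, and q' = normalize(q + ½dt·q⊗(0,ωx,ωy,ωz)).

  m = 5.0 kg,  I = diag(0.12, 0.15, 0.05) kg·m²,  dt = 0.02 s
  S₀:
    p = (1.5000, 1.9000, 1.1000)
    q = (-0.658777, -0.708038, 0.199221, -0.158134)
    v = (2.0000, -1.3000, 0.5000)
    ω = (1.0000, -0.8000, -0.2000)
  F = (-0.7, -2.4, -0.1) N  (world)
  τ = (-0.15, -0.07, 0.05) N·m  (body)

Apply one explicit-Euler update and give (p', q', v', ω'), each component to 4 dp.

new position p' = (1.5400, 1.8740, 1.1100)
v + (F/m)dt = (1.9972, -1.3096, 0.4996)
(τ − ω×Iω)/I = (-1.1167, -0.3733, 1.4800)
new body rate ω' = (0.9777, -0.8075, -0.1704)
Hamilton product q⊗(0,ω) = (0.8357880, -0.8251284, 0.2272800, 0.4989648)
q' = normalize(q + ½dt·q⊗(0,ω)) = (-0.6504, -0.7162, 0.2015, -0.1531)

p' = (1.5400, 1.8740, 1.1100)
q' = (-0.6504, -0.7162, 0.2015, -0.1531)
v' = (1.9972, -1.3096, 0.4996)
ω' = (0.9777, -0.8075, -0.1704)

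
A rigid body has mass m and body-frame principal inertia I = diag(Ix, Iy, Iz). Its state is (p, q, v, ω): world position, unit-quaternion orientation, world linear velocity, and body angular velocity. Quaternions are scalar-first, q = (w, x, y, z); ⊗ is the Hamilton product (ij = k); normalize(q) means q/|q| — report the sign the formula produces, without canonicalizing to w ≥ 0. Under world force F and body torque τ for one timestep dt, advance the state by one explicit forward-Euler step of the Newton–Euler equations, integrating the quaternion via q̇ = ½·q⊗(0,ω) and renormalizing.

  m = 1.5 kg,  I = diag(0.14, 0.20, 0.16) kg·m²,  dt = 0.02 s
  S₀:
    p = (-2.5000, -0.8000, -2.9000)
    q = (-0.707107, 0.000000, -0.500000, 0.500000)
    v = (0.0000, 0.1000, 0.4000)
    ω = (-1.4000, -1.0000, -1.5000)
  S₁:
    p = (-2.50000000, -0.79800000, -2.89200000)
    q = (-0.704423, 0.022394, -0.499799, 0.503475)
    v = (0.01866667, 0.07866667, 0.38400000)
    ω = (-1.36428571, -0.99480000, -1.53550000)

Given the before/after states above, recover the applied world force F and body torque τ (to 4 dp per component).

F = (1.4000, -1.6000, -1.2000)
τ = (0.1900, 0.0100, -0.2000)

v₁ − v₀ = (0.01866667, -0.02133333, -0.01600000)
m·(v₁−v₀)/dt = (1.4000, -1.6000, -1.2000)
rate change Δω = (0.03571429, 0.00520000, -0.03550000)
ω₀×(Iω₀) = (-0.0600, -0.0420, 0.0840)
applied torque τ = (0.1900, 0.0100, -0.2000)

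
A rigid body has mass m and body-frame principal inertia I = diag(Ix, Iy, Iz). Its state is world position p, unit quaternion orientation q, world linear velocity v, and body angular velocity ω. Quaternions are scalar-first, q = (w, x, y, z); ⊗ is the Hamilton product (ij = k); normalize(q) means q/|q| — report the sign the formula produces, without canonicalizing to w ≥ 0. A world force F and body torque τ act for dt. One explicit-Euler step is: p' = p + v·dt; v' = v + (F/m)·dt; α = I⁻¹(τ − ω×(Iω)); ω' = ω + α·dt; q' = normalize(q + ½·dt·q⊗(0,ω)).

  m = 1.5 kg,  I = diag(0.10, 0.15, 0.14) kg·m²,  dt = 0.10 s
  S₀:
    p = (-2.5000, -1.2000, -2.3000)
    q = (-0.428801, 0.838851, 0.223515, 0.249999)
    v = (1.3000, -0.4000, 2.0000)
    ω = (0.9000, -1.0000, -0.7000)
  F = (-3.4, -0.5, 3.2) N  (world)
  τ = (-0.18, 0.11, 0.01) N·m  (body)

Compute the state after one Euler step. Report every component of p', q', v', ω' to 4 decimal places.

p' = (-2.3700, -1.2400, -2.1000)
q' = (-0.4453, 0.8219, 0.2847, 0.2124)
v' = (1.0733, -0.4333, 2.2133)
ω' = (0.7270, -0.9435, -0.6607)

p + v·dt = (-2.3700, -1.2400, -2.1000)
new velocity v' = (1.0733, -0.4333, 2.2133)
precession coupling ω×(Iω) = (-0.0070, 0.0252, -0.0450)
angular accel α = (-1.7300, 0.5653, 0.3929)
ω + α·dt = (0.7270, -0.9435, -0.6607)
Hamilton product q⊗(0,ω) = (-0.3564516, -0.2923824, 1.2409958, -0.7398538)
updated quaternion q' = (-0.4453, 0.8219, 0.2847, 0.2124)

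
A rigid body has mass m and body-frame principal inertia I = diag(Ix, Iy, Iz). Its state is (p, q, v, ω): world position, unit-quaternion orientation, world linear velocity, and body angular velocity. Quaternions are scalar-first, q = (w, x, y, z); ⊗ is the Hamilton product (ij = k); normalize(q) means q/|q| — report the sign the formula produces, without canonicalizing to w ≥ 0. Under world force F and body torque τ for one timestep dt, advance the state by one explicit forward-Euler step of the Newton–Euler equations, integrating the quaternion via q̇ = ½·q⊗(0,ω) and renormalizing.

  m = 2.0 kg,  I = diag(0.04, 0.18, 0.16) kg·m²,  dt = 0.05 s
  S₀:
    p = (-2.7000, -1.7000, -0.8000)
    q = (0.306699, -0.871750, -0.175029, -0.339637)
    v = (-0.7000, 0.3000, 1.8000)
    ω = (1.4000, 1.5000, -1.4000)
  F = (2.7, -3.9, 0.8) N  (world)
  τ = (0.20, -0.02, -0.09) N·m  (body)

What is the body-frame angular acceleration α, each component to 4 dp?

α = (3.9500, -1.4178, -2.4000)

ω×(Iω) gyroscopic = (0.0420, 0.2352, 0.2940)
(τ − ω×Iω)/I = (3.9500, -1.4178, -2.4000)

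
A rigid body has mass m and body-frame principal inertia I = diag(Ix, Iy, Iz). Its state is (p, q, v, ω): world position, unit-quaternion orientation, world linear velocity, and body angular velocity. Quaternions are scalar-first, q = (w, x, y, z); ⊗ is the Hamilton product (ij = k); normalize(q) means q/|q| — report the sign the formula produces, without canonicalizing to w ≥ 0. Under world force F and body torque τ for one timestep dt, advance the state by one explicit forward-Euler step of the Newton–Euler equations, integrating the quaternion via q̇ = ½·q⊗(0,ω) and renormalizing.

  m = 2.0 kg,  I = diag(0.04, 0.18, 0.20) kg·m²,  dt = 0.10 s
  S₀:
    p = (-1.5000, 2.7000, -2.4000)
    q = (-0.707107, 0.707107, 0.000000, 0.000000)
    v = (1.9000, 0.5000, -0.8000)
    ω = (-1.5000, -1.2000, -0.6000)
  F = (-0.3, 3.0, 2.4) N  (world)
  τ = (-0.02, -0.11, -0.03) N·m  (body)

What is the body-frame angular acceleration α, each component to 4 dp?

α = (-0.8600, 0.1889, -1.4100)

precession coupling ω×(Iω) = (0.0144, -0.1440, 0.2520)
angular accel α = (-0.8600, 0.1889, -1.4100)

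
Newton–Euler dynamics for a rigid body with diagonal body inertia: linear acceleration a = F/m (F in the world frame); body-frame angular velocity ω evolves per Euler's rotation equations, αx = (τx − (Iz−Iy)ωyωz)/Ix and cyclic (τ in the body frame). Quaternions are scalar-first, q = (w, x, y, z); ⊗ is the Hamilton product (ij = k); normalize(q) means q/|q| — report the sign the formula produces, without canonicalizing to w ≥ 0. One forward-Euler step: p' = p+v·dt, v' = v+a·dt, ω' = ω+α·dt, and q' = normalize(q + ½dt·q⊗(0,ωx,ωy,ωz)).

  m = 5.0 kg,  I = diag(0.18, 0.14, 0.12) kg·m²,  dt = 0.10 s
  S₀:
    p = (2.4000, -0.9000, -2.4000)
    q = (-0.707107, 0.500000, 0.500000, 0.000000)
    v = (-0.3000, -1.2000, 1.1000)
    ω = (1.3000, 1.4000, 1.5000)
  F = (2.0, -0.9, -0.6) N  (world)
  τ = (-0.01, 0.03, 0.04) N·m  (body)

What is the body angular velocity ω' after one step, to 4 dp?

ω' = (1.3178, 1.3379, 1.5940)

precession coupling ω×(Iω) = (-0.0420, 0.1170, -0.0728)
angular accel α = (0.1778, -0.6214, 0.9400)
new body rate ω' = (1.3178, 1.3379, 1.5940)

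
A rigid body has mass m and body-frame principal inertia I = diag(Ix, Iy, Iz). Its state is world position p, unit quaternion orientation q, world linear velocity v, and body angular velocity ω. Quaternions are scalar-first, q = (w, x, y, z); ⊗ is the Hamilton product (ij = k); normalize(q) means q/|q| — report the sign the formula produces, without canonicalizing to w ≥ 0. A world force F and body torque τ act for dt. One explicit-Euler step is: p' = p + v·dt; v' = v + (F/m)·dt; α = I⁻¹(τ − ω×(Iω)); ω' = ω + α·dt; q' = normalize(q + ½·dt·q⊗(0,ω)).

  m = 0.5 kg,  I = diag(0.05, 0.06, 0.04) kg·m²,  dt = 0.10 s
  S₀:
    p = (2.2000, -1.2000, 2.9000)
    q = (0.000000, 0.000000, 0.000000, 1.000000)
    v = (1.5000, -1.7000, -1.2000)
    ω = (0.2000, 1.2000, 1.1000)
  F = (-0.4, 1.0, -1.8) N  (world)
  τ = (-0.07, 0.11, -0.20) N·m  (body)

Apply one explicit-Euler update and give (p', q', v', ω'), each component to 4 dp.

a = F/m = (-0.8000, 2.0000, -3.6000)
new position p' = (2.3500, -1.3700, 2.7800)
new velocity v' = (1.4200, -1.5000, -1.5600)
gyro term ω×Iω = (-0.0264, 0.0022, 0.0024)
angular accel α = (-0.8720, 1.7967, -5.0600)
ω + α·dt = (0.1128, 1.3797, 0.5940)
Hamilton product q⊗(0,ω) = (-1.1000000, -1.2000000, 0.2000000, 0.0000000)
q' = normalize(q + ½dt·q⊗(0,ω)) = (-0.0548, -0.0598, 0.0100, 0.9967)

p' = (2.3500, -1.3700, 2.7800)
q' = (-0.0548, -0.0598, 0.0100, 0.9967)
v' = (1.4200, -1.5000, -1.5600)
ω' = (0.1128, 1.3797, 0.5940)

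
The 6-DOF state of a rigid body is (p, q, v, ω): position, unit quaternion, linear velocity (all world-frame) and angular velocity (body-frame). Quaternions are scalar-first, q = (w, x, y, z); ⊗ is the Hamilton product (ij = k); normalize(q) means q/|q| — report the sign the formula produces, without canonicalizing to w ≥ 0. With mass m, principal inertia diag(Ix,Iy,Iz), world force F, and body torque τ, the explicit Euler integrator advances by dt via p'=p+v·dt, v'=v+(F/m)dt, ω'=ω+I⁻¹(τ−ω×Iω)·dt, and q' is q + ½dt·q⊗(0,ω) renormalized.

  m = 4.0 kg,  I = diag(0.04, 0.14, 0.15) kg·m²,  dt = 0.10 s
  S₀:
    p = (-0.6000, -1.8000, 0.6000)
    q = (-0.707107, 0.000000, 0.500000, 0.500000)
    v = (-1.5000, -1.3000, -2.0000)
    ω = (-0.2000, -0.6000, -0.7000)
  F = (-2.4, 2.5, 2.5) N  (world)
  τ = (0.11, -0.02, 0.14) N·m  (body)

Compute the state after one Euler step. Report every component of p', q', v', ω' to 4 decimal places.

p' = (-0.7500, -1.9300, 0.4000)
q' = (-0.6739, 0.0046, 0.5156, 0.5292)
v' = (-1.5600, -1.2375, -1.9375)
ω' = (0.0645, -0.6033, -0.6147)

gyro term ω×Iω = (0.0042, -0.0154, 0.0120)
(τ − ω×Iω)/I = (2.6450, -0.0329, 0.8533)
ω + α·dt = (0.0645, -0.6033, -0.6147)
q⊗(0,ω) = (0.6500000, 0.0914214, 0.3242642, 0.5949749)
q' = normalize(q + ½dt·q⊗(0,ω)) = (-0.6739, 0.0046, 0.5156, 0.5292)
linear accel F/m = (-0.6000, 0.6250, 0.6250)
new position p' = (-0.7500, -1.9300, 0.4000)
v + (F/m)dt = (-1.5600, -1.2375, -1.9375)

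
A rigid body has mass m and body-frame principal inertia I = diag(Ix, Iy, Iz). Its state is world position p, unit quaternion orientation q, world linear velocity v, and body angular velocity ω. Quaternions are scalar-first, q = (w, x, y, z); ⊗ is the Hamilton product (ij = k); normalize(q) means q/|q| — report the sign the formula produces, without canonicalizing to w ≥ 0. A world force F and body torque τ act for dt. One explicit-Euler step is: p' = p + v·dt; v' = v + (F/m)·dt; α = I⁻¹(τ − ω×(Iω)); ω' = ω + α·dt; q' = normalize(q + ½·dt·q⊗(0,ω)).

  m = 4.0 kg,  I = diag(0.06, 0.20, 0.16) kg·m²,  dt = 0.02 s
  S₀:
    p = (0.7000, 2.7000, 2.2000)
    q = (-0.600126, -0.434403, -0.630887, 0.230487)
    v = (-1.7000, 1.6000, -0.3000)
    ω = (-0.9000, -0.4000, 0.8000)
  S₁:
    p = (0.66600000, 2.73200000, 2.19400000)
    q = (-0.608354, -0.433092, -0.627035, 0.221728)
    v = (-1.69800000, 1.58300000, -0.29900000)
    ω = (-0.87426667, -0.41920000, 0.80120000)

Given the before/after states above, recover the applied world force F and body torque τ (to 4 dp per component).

ω₁ − ω₀ = (0.02573333, -0.01920000, 0.00120000)
precession coupling = (0.0128, 0.0720, 0.0504)
applied torque τ = (0.0900, -0.1200, 0.0600)
v₁ − v₀ = (0.00200000, -0.01700000, 0.00100000)
applied force F = (0.4000, -3.4000, 0.2000)

F = (0.4000, -3.4000, 0.2000)
τ = (0.0900, -0.1200, 0.0600)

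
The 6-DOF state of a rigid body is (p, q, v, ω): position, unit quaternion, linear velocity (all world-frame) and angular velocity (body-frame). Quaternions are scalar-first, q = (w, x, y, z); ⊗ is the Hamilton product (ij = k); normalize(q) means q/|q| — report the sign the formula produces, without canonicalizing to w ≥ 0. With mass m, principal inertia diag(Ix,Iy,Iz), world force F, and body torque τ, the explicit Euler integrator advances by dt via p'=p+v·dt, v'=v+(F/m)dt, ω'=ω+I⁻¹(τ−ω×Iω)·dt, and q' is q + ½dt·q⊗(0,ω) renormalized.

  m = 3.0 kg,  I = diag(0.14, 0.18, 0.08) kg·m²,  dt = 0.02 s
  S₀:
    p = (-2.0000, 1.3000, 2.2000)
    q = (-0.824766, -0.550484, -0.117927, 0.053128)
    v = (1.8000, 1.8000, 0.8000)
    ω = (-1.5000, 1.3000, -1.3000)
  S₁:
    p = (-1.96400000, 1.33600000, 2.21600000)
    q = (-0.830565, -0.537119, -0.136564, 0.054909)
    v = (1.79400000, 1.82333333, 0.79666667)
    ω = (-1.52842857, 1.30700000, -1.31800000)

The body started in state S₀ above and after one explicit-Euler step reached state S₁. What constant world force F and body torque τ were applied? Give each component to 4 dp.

F = (-0.9000, 3.5000, -0.5000)
τ = (-0.0300, 0.1800, -0.1500)

Δv = v₁−v₀ = (-0.00600000, 0.02333333, -0.00333333)
F = m·Δv/dt = (-0.9000, 3.5000, -0.5000)
rate change Δω = (-0.02842857, 0.00700000, -0.01800000)
precession coupling = (0.1690, 0.1170, -0.0780)
applied torque τ = (-0.0300, 0.1800, -0.1500)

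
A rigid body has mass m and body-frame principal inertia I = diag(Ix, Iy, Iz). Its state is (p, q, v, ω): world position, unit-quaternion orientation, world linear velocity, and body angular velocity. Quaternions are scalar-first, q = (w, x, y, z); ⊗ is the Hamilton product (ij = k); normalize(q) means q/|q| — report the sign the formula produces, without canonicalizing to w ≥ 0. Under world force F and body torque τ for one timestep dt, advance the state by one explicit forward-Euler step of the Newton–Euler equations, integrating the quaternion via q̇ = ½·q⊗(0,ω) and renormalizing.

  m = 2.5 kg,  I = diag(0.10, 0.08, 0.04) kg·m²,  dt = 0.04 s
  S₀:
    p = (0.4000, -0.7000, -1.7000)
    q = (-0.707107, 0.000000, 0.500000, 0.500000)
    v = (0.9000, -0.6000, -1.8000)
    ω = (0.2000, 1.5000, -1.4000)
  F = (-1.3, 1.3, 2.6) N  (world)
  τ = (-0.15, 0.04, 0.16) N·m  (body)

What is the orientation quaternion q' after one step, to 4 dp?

q⊗(0,ω) = (-0.0500000, -1.5914214, -0.9606605, 0.8899498)
q + ½dt·q⊗(0,ω), renormalized = (-0.7075, -0.0318, 0.4804, 0.5174)

q' = (-0.7075, -0.0318, 0.4804, 0.5174)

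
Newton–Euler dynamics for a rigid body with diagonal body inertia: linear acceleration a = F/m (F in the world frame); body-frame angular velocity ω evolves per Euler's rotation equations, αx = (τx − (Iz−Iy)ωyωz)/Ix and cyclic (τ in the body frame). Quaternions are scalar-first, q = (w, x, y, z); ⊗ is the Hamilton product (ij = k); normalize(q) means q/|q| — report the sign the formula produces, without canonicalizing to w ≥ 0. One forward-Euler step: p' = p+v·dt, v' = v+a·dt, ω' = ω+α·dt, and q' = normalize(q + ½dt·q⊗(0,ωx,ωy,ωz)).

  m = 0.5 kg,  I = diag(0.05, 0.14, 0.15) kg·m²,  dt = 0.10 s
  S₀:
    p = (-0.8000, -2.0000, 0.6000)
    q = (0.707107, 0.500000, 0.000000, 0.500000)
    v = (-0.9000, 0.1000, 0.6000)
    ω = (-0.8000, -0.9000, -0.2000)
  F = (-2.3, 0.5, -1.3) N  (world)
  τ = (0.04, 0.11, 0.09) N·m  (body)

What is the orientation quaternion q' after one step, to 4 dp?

Hamilton product q⊗(0,ω) = (0.5000000, -0.1156856, -0.9363963, -0.5914214)
q' = normalize(q + ½dt·q⊗(0,ω)) = (0.7307, 0.4933, -0.0467, 0.4696)

q' = (0.7307, 0.4933, -0.0467, 0.4696)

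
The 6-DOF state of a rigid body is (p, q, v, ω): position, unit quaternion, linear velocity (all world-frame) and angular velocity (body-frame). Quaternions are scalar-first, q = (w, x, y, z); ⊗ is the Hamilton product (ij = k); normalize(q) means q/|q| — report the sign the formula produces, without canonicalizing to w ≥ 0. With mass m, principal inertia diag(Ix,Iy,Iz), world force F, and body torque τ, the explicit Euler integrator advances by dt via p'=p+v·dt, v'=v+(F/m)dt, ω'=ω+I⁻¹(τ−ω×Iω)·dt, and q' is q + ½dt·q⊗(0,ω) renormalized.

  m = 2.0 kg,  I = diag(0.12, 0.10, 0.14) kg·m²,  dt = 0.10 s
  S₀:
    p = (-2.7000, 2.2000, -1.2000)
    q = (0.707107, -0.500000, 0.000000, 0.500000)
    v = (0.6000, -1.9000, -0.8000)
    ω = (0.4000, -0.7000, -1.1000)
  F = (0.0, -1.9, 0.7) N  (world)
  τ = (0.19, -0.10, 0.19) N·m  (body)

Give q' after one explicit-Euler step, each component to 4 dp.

q' = (0.7429, -0.4673, -0.0422, 0.4775)

2q̇ = q⊗(0,ω) = (0.7500000, 0.6328428, -0.8449749, -0.4278177)
updated quaternion q' = (0.7429, -0.4673, -0.0422, 0.4775)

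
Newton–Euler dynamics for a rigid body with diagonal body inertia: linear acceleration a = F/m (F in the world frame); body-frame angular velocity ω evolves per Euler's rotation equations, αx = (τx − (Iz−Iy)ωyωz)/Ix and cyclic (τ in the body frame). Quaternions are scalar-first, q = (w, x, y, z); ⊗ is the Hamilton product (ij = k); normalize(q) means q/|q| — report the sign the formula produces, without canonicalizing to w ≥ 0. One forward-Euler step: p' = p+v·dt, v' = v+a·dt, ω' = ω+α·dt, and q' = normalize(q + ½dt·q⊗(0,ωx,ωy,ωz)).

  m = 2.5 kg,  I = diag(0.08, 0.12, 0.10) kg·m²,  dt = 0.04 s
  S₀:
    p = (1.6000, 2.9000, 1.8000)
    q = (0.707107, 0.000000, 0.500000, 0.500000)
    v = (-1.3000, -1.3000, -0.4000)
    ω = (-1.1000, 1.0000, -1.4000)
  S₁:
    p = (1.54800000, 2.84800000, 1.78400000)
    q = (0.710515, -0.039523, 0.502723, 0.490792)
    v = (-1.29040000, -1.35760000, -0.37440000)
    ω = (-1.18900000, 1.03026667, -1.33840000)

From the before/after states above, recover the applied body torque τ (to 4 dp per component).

τ = (-0.1500, 0.0600, 0.1100)

ω₁ − ω₀ = (-0.08900000, 0.03026667, 0.06160000)
I·α + gyro = (-0.1500, 0.0600, 0.1100)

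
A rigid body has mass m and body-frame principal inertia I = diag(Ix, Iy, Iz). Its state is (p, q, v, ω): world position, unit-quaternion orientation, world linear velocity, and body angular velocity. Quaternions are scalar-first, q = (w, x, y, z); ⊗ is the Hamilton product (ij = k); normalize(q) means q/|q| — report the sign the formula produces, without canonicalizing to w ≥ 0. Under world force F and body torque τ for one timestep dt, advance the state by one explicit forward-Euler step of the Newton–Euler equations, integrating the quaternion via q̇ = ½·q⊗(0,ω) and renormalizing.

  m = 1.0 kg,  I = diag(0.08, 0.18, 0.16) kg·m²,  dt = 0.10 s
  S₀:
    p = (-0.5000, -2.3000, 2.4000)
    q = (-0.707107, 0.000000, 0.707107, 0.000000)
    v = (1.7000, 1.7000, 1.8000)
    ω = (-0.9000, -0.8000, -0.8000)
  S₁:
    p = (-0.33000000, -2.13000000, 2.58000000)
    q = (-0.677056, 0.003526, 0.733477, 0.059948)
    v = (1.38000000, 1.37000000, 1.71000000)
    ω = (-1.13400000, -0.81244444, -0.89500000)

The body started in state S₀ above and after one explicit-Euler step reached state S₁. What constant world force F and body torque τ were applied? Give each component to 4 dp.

Δv = v₁−v₀ = (-0.32000000, -0.33000000, -0.09000000)
m·(v₁−v₀)/dt = (-3.2000, -3.3000, -0.9000)
rate change Δω = (-0.23400000, -0.01244444, -0.09500000)
I·α + gyro = (-0.2000, -0.0800, -0.0800)

F = (-3.2000, -3.3000, -0.9000)
τ = (-0.2000, -0.0800, -0.0800)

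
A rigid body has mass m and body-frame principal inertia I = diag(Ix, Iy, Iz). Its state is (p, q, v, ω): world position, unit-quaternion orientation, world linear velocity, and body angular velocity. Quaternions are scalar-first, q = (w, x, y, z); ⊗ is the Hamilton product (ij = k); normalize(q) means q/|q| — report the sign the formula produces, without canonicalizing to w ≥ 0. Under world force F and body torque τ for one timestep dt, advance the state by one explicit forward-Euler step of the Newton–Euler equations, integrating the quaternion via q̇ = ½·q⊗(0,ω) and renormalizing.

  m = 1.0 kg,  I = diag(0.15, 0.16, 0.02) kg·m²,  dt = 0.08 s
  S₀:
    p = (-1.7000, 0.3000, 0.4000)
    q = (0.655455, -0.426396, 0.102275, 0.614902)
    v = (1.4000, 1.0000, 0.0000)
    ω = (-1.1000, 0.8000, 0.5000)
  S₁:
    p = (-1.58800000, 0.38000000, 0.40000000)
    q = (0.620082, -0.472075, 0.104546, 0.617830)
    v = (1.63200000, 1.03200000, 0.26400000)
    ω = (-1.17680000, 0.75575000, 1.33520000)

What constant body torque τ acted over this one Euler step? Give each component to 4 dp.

Δω = ω₁−ω₀ = (-0.07680000, -0.04425000, 0.83520000)
I·α + gyro = (-0.2000, -0.1600, 0.2000)

τ = (-0.2000, -0.1600, 0.2000)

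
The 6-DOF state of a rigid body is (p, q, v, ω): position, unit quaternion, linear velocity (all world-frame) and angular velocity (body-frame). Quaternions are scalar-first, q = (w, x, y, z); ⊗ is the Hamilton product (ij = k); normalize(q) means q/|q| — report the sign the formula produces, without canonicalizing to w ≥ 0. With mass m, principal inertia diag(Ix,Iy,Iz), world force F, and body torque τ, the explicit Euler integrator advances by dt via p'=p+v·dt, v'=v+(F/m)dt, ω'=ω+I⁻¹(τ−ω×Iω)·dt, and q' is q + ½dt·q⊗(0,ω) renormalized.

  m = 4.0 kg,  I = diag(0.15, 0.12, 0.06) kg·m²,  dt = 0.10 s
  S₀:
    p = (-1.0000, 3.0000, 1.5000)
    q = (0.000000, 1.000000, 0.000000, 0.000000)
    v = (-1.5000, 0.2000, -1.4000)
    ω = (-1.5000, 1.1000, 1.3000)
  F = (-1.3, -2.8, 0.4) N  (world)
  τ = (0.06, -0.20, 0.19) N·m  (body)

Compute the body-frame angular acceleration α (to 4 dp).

precession coupling ω×(Iω) = (-0.0858, -0.1755, 0.0495)
angular accel α = (0.9720, -0.2042, 2.3417)

α = (0.9720, -0.2042, 2.3417)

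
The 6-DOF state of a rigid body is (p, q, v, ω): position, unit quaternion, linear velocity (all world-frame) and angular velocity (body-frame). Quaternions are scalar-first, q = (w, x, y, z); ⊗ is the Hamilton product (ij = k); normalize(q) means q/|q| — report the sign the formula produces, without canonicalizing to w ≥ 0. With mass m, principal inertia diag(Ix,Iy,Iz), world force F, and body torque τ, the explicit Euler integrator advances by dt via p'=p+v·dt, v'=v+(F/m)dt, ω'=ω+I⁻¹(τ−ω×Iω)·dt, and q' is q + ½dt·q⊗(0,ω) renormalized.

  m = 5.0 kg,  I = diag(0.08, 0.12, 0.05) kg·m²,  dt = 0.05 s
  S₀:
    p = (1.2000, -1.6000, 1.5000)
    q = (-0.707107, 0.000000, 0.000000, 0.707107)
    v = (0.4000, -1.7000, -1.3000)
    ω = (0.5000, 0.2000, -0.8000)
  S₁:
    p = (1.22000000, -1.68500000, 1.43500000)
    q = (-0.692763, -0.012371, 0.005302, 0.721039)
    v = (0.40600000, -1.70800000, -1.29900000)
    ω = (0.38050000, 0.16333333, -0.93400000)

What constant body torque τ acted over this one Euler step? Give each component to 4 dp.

rate change Δω = (-0.11950000, -0.03666667, -0.13400000)
I·α + gyro = (-0.1800, -0.1000, -0.1300)

τ = (-0.1800, -0.1000, -0.1300)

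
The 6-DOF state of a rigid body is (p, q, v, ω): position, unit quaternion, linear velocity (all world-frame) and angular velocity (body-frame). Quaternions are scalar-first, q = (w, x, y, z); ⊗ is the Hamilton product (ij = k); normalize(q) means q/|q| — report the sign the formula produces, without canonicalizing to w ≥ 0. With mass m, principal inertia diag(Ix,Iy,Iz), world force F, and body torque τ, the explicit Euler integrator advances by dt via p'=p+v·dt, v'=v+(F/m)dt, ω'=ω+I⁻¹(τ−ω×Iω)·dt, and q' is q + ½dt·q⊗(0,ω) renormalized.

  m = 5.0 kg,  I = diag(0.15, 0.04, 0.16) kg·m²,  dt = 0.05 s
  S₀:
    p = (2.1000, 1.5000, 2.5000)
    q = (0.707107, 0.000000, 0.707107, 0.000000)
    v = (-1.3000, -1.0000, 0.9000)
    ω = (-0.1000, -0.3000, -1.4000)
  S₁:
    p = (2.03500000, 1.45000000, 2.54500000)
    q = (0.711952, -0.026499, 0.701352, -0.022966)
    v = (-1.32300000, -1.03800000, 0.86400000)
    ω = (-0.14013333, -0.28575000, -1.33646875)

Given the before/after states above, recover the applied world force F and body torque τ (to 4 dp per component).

F = (-2.3000, -3.8000, -3.6000)
τ = (-0.0700, 0.0100, 0.2000)

Δv = v₁−v₀ = (-0.02300000, -0.03800000, -0.03600000)
applied force F = (-2.3000, -3.8000, -3.6000)
Δω = ω₁−ω₀ = (-0.04013333, 0.01425000, 0.06353125)
I·α + gyro = (-0.0700, 0.0100, 0.2000)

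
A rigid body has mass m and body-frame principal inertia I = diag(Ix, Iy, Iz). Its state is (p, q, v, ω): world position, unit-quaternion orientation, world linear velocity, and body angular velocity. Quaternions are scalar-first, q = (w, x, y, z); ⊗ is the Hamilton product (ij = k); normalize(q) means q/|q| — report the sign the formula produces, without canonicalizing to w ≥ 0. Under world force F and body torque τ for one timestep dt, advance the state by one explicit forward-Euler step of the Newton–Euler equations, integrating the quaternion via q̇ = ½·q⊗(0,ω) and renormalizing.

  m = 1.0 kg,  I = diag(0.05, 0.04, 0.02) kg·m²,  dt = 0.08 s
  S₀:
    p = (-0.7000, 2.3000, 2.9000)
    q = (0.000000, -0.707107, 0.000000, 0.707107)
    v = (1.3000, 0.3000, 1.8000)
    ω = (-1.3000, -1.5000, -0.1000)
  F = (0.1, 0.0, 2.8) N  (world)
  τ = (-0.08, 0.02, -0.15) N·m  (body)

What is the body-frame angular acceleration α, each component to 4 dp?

gyro term ω×Iω = (-0.0030, 0.0039, -0.0195)
angular accel α = (-1.5400, 0.4025, -6.5250)

α = (-1.5400, 0.4025, -6.5250)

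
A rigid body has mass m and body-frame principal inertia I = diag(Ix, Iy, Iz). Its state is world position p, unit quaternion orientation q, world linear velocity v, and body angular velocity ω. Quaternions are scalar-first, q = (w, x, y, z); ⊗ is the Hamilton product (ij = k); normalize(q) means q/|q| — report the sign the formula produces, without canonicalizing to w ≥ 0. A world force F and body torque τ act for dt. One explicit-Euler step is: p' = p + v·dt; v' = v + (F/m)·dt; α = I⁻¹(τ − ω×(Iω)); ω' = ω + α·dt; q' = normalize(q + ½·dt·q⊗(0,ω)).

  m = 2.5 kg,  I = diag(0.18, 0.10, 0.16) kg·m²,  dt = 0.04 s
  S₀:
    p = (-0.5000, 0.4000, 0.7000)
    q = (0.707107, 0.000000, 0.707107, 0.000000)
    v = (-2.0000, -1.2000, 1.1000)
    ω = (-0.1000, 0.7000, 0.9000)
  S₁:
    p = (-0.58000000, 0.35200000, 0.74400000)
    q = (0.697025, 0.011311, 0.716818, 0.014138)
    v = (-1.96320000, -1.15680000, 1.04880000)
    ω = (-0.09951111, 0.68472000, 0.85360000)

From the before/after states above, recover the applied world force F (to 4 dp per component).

Δv = v₁−v₀ = (0.03680000, 0.04320000, -0.05120000)
m·(v₁−v₀)/dt = (2.3000, 2.7000, -3.2000)

F = (2.3000, 2.7000, -3.2000)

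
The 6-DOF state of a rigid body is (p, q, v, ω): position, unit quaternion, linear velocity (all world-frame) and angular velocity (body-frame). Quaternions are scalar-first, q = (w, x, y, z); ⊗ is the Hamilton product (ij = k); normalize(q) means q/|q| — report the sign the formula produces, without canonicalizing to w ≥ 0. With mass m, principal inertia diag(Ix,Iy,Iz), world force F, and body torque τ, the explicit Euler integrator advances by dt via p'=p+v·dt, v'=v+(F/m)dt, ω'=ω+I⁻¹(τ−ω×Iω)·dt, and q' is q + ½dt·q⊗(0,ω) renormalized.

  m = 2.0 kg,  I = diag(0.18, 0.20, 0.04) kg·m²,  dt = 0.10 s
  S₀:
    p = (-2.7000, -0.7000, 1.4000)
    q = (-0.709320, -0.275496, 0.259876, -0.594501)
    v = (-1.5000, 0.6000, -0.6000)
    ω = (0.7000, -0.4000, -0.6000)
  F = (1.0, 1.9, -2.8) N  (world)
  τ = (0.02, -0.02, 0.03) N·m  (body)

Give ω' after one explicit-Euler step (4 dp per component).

ω' = (0.7324, -0.3806, -0.5110)

angular accel α = (0.3244, 0.1940, 0.8900)
ω' = ω + α·dt = (0.7324, -0.3806, -0.5110)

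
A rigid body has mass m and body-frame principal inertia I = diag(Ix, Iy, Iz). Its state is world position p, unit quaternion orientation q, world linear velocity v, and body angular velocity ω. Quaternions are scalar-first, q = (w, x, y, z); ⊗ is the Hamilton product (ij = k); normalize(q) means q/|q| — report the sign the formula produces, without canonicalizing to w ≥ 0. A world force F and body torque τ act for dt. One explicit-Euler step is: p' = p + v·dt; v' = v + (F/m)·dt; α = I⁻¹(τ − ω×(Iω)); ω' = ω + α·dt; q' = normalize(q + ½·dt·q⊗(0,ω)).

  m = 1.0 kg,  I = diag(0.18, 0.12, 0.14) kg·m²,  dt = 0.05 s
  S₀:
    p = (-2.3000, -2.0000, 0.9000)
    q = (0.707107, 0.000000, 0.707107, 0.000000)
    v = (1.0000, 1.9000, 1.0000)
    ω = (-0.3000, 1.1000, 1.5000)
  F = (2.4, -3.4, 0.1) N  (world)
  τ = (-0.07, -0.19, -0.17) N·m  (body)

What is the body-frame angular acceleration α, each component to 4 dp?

α = (-0.5722, -1.4333, -1.3557)

gyro term ω×Iω = (0.0330, -0.0180, 0.0198)
angular accel α = (-0.5722, -1.4333, -1.3557)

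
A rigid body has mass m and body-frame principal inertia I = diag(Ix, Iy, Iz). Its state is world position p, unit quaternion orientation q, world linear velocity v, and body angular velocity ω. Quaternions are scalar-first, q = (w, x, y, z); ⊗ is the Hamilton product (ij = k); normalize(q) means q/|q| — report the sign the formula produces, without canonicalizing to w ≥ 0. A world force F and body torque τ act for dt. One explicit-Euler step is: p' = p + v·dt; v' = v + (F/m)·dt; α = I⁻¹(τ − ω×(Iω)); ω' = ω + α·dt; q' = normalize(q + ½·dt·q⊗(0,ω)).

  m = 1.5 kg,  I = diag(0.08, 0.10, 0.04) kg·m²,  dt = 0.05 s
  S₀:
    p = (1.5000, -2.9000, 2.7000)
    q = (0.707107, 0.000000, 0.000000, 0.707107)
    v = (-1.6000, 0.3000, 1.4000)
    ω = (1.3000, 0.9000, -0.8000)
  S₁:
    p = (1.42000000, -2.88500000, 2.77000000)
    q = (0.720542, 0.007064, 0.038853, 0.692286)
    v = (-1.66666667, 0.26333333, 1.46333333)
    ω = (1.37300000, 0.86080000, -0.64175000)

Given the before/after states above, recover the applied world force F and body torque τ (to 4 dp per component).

F = (-2.0000, -1.1000, 1.9000)
τ = (0.1600, -0.1200, 0.1500)

ω₁ − ω₀ = (0.07300000, -0.03920000, 0.15825000)
applied torque τ = (0.1600, -0.1200, 0.1500)
velocity change Δv = (-0.06666667, -0.03666667, 0.06333333)
applied force F = (-2.0000, -1.1000, 1.9000)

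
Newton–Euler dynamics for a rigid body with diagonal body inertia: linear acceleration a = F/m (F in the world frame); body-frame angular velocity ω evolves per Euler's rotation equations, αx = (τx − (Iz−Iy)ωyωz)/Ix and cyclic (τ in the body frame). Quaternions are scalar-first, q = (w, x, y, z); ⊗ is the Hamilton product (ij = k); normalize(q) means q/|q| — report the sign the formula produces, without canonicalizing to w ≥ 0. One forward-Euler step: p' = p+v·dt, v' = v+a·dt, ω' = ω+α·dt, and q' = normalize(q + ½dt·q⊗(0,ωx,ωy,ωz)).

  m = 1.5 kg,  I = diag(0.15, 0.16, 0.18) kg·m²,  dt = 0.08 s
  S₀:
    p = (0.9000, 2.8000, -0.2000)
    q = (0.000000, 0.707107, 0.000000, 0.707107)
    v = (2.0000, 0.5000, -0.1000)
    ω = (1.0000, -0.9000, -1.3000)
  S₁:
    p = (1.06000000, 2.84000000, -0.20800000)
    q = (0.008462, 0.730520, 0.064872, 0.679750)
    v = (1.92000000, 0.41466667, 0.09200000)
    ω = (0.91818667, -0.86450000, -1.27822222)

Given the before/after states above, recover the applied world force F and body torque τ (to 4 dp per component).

Δv = v₁−v₀ = (-0.08000000, -0.08533333, 0.19200000)
applied force F = (-1.5000, -1.6000, 3.6000)
rate change Δω = (-0.08181333, 0.03550000, 0.02177778)
applied torque τ = (-0.1300, 0.1100, 0.0400)

F = (-1.5000, -1.6000, 3.6000)
τ = (-0.1300, 0.1100, 0.0400)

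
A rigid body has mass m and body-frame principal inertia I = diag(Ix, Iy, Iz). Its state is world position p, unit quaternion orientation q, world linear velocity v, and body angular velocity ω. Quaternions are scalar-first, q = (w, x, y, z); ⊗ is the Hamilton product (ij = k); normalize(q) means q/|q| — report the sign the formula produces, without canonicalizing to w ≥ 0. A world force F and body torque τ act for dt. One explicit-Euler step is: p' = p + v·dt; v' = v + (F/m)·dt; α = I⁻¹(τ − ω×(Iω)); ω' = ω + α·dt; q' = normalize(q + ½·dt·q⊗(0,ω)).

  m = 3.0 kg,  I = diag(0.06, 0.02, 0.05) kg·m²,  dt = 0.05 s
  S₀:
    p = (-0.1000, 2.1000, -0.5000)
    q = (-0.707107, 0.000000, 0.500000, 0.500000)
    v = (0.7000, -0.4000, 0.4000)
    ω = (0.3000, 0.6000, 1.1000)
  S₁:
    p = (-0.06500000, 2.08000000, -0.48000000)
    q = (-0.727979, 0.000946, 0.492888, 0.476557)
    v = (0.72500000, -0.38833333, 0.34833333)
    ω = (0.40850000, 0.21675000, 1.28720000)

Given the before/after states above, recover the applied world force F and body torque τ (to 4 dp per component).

F = (1.5000, 0.7000, -3.1000)
τ = (0.1500, -0.1500, 0.1800)

Δω = ω₁−ω₀ = (0.10850000, -0.38325000, 0.18720000)
ω₀×(Iω₀) = (0.0198, 0.0033, -0.0072)
I·α + gyro = (0.1500, -0.1500, 0.1800)
Δv = v₁−v₀ = (0.02500000, 0.01166667, -0.05166667)
m·(v₁−v₀)/dt = (1.5000, 0.7000, -3.1000)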